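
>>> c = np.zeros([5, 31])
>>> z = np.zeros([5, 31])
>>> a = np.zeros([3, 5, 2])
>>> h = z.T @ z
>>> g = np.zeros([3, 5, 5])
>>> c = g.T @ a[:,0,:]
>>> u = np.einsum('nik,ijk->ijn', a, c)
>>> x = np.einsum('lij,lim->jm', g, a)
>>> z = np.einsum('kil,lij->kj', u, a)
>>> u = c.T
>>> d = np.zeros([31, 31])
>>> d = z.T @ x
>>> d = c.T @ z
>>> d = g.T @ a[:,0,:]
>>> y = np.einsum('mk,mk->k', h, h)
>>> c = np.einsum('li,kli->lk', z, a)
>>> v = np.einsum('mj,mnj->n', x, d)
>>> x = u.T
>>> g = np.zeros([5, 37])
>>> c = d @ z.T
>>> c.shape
(5, 5, 5)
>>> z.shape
(5, 2)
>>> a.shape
(3, 5, 2)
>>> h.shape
(31, 31)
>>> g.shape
(5, 37)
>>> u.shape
(2, 5, 5)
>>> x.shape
(5, 5, 2)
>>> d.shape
(5, 5, 2)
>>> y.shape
(31,)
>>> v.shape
(5,)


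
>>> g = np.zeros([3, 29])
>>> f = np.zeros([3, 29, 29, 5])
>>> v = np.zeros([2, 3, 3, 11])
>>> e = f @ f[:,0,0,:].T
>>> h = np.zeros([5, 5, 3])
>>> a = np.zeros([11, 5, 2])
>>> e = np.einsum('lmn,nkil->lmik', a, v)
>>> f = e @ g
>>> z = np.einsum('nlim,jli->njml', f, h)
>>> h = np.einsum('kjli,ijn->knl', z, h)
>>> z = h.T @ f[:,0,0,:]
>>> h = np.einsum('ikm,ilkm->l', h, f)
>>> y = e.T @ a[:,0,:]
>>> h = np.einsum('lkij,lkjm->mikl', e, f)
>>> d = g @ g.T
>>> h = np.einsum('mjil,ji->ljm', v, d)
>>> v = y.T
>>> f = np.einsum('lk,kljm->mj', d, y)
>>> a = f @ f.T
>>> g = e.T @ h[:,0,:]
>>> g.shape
(3, 3, 5, 2)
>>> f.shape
(2, 5)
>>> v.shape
(2, 5, 3, 3)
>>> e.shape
(11, 5, 3, 3)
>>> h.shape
(11, 3, 2)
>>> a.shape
(2, 2)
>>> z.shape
(29, 3, 29)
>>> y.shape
(3, 3, 5, 2)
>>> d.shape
(3, 3)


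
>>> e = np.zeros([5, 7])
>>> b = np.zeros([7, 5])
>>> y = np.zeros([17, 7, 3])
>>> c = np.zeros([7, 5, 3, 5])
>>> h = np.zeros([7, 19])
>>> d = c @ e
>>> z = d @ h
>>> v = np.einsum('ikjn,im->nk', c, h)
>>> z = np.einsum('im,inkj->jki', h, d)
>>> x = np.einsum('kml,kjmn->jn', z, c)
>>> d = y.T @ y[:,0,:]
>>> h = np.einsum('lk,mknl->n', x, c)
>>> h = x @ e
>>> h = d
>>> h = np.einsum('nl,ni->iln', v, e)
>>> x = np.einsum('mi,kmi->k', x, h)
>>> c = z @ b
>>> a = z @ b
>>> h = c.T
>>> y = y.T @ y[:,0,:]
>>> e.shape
(5, 7)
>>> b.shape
(7, 5)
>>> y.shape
(3, 7, 3)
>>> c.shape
(7, 3, 5)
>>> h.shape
(5, 3, 7)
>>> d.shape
(3, 7, 3)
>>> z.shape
(7, 3, 7)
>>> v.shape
(5, 5)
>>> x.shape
(7,)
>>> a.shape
(7, 3, 5)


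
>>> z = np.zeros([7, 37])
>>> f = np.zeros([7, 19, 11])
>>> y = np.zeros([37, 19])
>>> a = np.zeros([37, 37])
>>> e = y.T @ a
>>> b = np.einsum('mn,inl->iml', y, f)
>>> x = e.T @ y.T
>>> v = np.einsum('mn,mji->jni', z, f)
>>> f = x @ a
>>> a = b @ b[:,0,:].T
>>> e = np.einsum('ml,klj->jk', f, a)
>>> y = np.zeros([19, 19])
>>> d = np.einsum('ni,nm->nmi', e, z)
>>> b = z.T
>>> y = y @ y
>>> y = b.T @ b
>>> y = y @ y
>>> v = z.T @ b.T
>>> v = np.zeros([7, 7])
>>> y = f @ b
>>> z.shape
(7, 37)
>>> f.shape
(37, 37)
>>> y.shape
(37, 7)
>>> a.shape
(7, 37, 7)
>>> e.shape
(7, 7)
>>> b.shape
(37, 7)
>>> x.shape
(37, 37)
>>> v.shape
(7, 7)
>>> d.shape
(7, 37, 7)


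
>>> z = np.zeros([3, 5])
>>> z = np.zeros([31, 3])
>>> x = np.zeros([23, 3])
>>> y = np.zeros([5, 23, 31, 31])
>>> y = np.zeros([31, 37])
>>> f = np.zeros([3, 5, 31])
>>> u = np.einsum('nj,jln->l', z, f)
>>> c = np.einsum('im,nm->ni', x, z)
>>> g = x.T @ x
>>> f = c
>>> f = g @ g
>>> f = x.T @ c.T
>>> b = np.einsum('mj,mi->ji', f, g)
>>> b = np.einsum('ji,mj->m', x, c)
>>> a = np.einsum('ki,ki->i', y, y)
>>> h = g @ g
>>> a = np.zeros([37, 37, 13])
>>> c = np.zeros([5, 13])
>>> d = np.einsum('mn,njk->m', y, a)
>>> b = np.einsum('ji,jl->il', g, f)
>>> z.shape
(31, 3)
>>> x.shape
(23, 3)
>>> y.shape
(31, 37)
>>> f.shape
(3, 31)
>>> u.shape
(5,)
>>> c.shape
(5, 13)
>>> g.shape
(3, 3)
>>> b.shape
(3, 31)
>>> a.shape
(37, 37, 13)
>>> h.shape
(3, 3)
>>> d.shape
(31,)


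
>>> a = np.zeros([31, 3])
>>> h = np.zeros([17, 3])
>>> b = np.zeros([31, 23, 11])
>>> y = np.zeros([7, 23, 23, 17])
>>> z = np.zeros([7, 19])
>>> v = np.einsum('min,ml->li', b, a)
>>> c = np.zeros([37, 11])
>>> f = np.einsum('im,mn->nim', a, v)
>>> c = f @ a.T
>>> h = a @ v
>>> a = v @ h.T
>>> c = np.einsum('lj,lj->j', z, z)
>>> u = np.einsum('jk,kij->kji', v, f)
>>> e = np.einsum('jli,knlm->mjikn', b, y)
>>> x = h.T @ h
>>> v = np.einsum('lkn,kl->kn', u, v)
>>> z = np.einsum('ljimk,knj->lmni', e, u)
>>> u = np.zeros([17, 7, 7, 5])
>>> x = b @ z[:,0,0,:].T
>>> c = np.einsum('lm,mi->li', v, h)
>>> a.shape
(3, 31)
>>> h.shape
(31, 23)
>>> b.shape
(31, 23, 11)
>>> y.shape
(7, 23, 23, 17)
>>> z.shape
(17, 7, 3, 11)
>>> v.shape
(3, 31)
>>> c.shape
(3, 23)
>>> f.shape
(23, 31, 3)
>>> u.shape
(17, 7, 7, 5)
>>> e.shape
(17, 31, 11, 7, 23)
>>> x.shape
(31, 23, 17)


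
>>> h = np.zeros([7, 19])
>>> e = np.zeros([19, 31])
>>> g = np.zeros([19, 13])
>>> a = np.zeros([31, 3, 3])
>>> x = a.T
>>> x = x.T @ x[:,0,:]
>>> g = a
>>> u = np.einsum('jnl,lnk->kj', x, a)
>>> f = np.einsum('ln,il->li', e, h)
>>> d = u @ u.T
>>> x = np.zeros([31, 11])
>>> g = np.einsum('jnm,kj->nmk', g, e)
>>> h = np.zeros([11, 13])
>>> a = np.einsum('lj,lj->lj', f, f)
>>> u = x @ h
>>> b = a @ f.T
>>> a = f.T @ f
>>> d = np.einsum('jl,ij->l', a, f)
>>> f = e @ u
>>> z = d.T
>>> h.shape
(11, 13)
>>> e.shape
(19, 31)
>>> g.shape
(3, 3, 19)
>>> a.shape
(7, 7)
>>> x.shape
(31, 11)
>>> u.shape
(31, 13)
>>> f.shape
(19, 13)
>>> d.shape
(7,)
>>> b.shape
(19, 19)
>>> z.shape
(7,)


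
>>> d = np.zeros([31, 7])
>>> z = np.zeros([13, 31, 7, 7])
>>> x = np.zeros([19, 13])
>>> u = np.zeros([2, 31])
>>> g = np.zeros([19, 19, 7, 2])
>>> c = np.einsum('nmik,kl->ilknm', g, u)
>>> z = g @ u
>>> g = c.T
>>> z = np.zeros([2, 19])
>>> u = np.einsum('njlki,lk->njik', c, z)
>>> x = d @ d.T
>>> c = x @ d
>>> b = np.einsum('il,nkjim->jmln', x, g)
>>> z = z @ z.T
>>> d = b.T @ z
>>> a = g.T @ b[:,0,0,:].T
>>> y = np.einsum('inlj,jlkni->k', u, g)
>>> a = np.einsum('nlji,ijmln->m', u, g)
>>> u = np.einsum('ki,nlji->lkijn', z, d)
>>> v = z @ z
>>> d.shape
(19, 31, 7, 2)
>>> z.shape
(2, 2)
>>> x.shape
(31, 31)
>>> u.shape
(31, 2, 2, 7, 19)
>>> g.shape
(19, 19, 2, 31, 7)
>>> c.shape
(31, 7)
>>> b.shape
(2, 7, 31, 19)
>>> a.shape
(2,)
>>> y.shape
(2,)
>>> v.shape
(2, 2)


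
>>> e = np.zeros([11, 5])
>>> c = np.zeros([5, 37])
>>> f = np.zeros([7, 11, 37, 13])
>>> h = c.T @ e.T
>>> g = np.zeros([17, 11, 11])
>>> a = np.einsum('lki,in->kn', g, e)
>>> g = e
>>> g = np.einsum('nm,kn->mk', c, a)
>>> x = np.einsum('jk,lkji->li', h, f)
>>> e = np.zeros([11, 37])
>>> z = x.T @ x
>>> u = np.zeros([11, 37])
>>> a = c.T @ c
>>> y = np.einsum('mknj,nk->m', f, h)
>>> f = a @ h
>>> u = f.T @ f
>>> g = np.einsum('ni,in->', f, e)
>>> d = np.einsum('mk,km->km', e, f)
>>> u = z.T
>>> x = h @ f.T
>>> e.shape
(11, 37)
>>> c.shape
(5, 37)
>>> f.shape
(37, 11)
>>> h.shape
(37, 11)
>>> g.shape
()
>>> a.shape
(37, 37)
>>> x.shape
(37, 37)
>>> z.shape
(13, 13)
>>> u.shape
(13, 13)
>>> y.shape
(7,)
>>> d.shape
(37, 11)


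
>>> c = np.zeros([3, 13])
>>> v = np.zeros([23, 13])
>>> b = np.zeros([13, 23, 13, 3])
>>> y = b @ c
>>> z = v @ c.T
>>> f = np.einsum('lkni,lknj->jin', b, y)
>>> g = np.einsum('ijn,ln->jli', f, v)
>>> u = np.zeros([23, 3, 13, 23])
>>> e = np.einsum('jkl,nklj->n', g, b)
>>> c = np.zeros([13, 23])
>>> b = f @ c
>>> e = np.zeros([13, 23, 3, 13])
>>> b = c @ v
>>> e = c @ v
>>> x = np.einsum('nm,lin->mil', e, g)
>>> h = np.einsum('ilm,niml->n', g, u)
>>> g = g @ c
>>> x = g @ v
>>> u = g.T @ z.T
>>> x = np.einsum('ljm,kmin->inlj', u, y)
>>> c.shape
(13, 23)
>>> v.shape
(23, 13)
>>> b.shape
(13, 13)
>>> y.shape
(13, 23, 13, 13)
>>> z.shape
(23, 3)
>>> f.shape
(13, 3, 13)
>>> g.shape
(3, 23, 23)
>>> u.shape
(23, 23, 23)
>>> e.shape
(13, 13)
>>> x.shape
(13, 13, 23, 23)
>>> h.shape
(23,)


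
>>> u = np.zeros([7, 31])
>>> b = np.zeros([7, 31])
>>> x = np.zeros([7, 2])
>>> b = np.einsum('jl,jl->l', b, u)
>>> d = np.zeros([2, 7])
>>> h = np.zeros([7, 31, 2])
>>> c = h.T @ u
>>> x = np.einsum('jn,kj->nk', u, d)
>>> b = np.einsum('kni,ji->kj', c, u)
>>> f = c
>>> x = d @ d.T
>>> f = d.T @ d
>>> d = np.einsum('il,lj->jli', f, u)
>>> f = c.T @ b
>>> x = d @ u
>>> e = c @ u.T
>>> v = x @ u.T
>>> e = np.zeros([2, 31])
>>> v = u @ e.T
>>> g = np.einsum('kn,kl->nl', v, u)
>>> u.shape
(7, 31)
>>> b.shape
(2, 7)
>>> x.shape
(31, 7, 31)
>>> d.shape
(31, 7, 7)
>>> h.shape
(7, 31, 2)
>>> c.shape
(2, 31, 31)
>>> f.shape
(31, 31, 7)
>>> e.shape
(2, 31)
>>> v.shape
(7, 2)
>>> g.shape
(2, 31)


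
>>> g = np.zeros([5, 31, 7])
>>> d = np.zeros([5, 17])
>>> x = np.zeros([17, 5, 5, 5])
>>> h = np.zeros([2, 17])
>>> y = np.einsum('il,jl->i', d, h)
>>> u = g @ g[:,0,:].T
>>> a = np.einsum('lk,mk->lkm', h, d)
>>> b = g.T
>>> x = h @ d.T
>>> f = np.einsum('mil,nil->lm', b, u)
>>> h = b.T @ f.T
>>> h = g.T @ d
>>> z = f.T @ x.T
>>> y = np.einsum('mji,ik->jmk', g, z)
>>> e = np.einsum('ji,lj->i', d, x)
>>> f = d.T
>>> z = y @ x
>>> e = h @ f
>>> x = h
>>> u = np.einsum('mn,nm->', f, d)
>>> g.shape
(5, 31, 7)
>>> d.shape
(5, 17)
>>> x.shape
(7, 31, 17)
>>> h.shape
(7, 31, 17)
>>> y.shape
(31, 5, 2)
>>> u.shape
()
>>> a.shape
(2, 17, 5)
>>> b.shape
(7, 31, 5)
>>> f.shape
(17, 5)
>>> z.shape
(31, 5, 5)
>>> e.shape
(7, 31, 5)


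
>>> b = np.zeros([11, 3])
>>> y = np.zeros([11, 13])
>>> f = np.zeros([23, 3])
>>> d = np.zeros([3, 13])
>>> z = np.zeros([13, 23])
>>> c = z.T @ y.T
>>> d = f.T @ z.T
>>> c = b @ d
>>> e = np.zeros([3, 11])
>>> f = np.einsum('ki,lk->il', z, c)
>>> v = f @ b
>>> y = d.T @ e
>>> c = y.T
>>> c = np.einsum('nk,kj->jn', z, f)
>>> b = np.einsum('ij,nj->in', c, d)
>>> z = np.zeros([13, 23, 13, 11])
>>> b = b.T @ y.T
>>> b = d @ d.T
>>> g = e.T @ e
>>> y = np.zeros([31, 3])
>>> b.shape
(3, 3)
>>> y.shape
(31, 3)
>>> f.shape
(23, 11)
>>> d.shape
(3, 13)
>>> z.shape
(13, 23, 13, 11)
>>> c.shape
(11, 13)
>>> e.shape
(3, 11)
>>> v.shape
(23, 3)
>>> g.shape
(11, 11)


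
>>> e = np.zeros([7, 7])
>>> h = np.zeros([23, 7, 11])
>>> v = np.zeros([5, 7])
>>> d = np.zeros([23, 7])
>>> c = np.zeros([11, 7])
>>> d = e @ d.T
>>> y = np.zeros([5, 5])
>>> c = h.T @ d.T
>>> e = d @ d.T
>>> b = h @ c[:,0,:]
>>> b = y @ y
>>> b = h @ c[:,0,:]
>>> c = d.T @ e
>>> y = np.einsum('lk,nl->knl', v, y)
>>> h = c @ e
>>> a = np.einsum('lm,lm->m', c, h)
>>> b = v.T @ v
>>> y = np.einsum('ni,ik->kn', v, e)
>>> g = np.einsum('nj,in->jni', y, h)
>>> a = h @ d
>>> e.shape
(7, 7)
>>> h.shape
(23, 7)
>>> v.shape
(5, 7)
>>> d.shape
(7, 23)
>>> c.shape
(23, 7)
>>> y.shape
(7, 5)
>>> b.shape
(7, 7)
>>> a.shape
(23, 23)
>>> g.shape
(5, 7, 23)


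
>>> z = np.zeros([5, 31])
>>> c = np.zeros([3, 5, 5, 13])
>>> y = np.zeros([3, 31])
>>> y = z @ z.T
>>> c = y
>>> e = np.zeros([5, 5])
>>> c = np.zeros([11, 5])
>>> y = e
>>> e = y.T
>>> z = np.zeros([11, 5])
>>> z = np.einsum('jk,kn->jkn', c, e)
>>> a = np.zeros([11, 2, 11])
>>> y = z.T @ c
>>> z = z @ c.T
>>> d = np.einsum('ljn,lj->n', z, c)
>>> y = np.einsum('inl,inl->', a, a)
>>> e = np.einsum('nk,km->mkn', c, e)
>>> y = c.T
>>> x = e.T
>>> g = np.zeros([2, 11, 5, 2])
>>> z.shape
(11, 5, 11)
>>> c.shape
(11, 5)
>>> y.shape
(5, 11)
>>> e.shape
(5, 5, 11)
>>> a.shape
(11, 2, 11)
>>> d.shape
(11,)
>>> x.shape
(11, 5, 5)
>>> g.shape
(2, 11, 5, 2)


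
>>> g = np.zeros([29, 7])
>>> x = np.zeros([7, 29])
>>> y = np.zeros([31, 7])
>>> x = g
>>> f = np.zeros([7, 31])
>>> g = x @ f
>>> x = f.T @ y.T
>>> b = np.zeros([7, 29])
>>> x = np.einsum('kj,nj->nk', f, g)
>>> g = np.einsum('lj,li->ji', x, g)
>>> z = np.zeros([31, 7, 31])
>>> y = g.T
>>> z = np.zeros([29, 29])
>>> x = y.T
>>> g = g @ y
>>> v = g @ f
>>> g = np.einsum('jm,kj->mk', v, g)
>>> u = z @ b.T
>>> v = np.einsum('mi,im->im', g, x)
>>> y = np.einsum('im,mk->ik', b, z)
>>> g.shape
(31, 7)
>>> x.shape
(7, 31)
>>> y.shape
(7, 29)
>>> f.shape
(7, 31)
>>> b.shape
(7, 29)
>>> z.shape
(29, 29)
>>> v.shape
(7, 31)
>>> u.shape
(29, 7)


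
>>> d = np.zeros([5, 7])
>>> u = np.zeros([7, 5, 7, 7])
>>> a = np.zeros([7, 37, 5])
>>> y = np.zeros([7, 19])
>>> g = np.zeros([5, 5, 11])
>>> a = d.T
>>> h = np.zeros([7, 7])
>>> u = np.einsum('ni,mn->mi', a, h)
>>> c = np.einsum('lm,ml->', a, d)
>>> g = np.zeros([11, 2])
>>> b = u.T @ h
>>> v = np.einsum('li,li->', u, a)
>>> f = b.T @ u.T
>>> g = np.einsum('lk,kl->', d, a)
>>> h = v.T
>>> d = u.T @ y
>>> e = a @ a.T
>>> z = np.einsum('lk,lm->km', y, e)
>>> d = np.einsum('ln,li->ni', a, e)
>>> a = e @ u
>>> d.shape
(5, 7)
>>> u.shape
(7, 5)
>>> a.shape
(7, 5)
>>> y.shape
(7, 19)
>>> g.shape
()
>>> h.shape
()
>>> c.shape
()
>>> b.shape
(5, 7)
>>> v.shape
()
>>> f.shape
(7, 7)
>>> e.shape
(7, 7)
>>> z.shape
(19, 7)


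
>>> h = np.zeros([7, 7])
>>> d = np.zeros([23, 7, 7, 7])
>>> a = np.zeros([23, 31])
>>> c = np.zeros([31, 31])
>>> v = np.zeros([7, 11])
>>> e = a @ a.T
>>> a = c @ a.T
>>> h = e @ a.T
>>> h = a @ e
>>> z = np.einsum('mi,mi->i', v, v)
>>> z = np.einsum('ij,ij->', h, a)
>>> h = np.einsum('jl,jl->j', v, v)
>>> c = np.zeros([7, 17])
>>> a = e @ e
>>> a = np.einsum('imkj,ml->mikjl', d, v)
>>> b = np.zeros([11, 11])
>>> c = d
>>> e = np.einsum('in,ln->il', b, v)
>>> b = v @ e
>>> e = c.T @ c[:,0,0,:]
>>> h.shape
(7,)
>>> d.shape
(23, 7, 7, 7)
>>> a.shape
(7, 23, 7, 7, 11)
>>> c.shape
(23, 7, 7, 7)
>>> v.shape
(7, 11)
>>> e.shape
(7, 7, 7, 7)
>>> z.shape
()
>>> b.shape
(7, 7)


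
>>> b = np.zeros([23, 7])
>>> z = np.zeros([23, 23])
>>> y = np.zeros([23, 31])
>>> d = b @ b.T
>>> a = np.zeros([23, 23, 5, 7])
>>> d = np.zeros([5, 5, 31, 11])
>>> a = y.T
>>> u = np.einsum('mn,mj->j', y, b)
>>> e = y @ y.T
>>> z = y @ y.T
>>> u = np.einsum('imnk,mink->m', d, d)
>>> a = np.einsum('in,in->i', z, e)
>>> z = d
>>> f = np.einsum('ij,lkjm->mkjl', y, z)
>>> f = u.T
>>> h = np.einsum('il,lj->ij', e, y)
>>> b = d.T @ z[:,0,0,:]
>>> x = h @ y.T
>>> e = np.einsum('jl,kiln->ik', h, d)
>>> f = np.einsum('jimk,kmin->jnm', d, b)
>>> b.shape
(11, 31, 5, 11)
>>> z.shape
(5, 5, 31, 11)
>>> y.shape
(23, 31)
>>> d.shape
(5, 5, 31, 11)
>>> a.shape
(23,)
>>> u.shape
(5,)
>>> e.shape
(5, 5)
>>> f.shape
(5, 11, 31)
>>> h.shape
(23, 31)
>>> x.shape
(23, 23)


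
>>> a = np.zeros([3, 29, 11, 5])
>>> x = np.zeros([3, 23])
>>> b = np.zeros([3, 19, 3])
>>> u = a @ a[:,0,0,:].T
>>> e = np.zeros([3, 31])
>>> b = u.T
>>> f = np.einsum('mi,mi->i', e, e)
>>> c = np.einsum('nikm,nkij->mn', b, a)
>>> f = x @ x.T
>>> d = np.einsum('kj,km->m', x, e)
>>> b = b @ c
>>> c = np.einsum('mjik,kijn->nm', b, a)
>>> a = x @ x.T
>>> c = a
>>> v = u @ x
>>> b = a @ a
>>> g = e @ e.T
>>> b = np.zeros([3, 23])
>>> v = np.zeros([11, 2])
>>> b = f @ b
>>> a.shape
(3, 3)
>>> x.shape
(3, 23)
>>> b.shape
(3, 23)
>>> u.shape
(3, 29, 11, 3)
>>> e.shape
(3, 31)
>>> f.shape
(3, 3)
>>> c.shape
(3, 3)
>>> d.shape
(31,)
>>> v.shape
(11, 2)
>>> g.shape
(3, 3)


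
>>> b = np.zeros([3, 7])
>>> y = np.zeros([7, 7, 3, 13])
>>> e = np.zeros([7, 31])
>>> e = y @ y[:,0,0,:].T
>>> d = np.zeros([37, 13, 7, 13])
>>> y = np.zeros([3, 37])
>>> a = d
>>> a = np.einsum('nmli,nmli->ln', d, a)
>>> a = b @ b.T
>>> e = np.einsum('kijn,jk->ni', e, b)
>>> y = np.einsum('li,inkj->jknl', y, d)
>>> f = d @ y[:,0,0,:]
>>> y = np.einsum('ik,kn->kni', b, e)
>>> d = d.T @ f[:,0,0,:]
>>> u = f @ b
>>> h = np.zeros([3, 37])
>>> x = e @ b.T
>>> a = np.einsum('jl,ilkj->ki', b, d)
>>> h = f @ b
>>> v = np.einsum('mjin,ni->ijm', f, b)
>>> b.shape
(3, 7)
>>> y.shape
(7, 7, 3)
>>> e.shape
(7, 7)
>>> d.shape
(13, 7, 13, 3)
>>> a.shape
(13, 13)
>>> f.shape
(37, 13, 7, 3)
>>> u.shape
(37, 13, 7, 7)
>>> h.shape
(37, 13, 7, 7)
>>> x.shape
(7, 3)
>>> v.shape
(7, 13, 37)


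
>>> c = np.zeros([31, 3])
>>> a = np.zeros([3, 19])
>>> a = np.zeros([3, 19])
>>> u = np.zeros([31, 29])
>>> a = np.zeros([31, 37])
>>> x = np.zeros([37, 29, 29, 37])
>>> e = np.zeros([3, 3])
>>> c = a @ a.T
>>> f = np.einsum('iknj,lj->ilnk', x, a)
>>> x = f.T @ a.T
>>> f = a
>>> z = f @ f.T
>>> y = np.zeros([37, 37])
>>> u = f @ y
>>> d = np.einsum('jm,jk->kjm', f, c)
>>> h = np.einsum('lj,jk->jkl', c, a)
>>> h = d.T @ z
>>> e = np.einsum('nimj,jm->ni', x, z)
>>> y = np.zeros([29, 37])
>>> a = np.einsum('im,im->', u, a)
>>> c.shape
(31, 31)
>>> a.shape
()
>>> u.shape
(31, 37)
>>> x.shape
(29, 29, 31, 31)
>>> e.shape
(29, 29)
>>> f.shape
(31, 37)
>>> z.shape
(31, 31)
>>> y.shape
(29, 37)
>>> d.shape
(31, 31, 37)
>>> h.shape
(37, 31, 31)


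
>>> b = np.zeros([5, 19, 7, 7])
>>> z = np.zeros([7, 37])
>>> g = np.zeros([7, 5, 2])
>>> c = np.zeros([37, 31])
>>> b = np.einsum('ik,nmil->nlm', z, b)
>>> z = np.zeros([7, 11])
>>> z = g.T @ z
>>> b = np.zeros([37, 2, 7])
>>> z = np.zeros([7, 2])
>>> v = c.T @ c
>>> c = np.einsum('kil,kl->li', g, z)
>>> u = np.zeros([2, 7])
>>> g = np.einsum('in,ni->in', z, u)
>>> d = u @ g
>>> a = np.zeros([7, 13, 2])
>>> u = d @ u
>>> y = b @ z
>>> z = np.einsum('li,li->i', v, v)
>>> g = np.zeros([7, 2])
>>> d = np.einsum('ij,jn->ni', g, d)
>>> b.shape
(37, 2, 7)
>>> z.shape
(31,)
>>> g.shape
(7, 2)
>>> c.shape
(2, 5)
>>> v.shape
(31, 31)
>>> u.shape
(2, 7)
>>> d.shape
(2, 7)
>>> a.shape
(7, 13, 2)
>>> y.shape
(37, 2, 2)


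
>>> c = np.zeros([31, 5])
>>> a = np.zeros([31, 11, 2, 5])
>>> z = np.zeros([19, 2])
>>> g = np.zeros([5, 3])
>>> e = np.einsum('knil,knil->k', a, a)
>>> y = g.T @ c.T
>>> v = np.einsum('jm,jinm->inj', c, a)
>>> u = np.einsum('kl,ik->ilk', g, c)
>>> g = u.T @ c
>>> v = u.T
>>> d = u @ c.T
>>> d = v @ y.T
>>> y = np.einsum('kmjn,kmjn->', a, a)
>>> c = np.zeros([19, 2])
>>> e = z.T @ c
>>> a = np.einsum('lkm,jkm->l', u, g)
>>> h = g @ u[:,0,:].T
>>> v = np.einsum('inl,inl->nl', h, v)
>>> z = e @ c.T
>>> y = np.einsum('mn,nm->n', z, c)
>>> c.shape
(19, 2)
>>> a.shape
(31,)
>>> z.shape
(2, 19)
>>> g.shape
(5, 3, 5)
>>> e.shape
(2, 2)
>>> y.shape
(19,)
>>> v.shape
(3, 31)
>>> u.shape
(31, 3, 5)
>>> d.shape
(5, 3, 3)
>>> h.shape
(5, 3, 31)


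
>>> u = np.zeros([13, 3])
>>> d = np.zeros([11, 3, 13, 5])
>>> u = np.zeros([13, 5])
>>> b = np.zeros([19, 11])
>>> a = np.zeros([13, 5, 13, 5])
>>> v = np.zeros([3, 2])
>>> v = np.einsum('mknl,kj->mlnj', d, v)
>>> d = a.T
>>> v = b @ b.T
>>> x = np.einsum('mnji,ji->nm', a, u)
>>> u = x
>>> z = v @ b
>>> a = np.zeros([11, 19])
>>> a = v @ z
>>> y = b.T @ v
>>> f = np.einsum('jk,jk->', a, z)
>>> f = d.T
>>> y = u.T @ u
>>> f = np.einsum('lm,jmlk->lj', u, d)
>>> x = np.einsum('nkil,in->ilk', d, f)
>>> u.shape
(5, 13)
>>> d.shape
(5, 13, 5, 13)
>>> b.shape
(19, 11)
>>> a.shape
(19, 11)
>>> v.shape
(19, 19)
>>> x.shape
(5, 13, 13)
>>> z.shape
(19, 11)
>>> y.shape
(13, 13)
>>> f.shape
(5, 5)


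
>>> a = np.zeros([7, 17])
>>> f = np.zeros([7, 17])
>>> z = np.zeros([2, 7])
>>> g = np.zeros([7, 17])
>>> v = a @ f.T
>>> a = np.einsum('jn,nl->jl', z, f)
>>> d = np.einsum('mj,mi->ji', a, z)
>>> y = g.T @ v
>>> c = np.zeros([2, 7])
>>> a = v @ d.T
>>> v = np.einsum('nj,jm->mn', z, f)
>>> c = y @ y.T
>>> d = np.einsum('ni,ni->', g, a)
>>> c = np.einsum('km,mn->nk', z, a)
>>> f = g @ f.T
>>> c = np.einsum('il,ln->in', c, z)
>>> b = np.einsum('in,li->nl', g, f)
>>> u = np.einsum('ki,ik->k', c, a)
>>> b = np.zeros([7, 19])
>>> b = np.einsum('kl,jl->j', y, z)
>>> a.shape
(7, 17)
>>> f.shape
(7, 7)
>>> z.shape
(2, 7)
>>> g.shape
(7, 17)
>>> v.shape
(17, 2)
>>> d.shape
()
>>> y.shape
(17, 7)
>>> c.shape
(17, 7)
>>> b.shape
(2,)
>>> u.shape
(17,)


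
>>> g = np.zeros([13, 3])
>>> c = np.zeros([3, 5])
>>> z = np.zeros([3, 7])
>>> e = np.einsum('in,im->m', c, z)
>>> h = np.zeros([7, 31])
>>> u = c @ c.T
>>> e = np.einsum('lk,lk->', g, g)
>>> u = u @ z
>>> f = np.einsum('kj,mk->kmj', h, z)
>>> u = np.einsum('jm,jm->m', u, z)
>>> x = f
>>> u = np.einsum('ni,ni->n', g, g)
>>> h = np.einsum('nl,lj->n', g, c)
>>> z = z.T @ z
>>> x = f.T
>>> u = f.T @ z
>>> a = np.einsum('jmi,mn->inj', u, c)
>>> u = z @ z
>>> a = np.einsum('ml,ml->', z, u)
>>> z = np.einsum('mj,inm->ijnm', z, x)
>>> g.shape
(13, 3)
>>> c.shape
(3, 5)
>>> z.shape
(31, 7, 3, 7)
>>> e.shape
()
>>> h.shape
(13,)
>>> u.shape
(7, 7)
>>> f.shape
(7, 3, 31)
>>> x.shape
(31, 3, 7)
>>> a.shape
()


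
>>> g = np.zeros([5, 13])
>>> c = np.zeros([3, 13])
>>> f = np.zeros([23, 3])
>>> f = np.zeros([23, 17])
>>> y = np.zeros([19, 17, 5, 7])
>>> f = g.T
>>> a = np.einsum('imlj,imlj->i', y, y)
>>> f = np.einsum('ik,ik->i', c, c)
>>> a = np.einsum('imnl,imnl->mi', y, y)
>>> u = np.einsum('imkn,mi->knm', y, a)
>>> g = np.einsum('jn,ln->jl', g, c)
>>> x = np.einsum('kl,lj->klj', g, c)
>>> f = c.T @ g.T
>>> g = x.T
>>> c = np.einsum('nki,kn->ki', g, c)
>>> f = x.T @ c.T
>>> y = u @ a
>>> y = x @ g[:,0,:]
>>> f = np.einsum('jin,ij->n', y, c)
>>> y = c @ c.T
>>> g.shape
(13, 3, 5)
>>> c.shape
(3, 5)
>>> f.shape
(5,)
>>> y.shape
(3, 3)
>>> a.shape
(17, 19)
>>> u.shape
(5, 7, 17)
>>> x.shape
(5, 3, 13)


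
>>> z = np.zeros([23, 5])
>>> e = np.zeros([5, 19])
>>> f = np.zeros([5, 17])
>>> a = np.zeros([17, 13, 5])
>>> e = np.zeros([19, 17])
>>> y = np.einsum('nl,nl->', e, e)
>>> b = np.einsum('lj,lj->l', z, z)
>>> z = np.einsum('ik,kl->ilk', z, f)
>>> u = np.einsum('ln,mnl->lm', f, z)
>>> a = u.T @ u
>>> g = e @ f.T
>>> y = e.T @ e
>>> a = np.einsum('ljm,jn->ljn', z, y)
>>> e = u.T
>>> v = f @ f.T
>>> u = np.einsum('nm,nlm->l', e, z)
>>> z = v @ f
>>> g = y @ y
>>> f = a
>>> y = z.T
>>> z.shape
(5, 17)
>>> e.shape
(23, 5)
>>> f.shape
(23, 17, 17)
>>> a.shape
(23, 17, 17)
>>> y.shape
(17, 5)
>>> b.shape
(23,)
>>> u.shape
(17,)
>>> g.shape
(17, 17)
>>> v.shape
(5, 5)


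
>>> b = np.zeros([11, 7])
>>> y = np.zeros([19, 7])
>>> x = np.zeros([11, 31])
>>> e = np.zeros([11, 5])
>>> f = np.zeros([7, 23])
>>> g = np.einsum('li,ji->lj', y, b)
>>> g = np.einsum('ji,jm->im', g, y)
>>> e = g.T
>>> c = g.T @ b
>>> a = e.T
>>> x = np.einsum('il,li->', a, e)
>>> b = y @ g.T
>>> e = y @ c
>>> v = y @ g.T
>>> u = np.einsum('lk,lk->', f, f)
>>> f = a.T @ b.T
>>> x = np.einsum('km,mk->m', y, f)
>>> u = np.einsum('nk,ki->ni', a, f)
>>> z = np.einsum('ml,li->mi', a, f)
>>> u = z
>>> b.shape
(19, 11)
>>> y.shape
(19, 7)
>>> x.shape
(7,)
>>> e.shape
(19, 7)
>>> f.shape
(7, 19)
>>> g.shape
(11, 7)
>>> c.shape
(7, 7)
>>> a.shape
(11, 7)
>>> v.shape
(19, 11)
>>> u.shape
(11, 19)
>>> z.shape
(11, 19)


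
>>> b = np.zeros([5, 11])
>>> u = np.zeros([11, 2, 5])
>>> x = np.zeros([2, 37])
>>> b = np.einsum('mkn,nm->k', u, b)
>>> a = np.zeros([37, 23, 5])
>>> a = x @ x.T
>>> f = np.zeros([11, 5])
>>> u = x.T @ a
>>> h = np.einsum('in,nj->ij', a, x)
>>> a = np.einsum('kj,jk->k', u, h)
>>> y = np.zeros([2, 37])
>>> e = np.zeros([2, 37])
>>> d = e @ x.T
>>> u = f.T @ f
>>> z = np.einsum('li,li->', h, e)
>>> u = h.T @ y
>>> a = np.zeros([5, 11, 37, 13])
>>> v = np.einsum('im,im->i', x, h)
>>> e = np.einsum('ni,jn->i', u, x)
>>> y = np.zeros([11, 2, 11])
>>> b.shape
(2,)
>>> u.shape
(37, 37)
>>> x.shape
(2, 37)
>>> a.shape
(5, 11, 37, 13)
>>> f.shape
(11, 5)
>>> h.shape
(2, 37)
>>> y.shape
(11, 2, 11)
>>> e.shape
(37,)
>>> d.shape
(2, 2)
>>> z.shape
()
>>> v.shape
(2,)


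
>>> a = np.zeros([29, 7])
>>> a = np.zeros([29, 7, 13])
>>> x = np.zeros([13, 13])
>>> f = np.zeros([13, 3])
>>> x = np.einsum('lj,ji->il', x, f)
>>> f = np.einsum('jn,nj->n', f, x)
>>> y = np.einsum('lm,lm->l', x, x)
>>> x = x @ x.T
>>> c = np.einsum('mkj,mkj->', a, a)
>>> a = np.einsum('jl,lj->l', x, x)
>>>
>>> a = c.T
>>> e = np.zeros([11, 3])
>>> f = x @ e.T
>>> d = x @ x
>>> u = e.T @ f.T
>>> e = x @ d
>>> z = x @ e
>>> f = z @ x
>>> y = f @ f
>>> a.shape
()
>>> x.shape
(3, 3)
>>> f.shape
(3, 3)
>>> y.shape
(3, 3)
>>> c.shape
()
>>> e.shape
(3, 3)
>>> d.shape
(3, 3)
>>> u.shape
(3, 3)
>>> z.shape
(3, 3)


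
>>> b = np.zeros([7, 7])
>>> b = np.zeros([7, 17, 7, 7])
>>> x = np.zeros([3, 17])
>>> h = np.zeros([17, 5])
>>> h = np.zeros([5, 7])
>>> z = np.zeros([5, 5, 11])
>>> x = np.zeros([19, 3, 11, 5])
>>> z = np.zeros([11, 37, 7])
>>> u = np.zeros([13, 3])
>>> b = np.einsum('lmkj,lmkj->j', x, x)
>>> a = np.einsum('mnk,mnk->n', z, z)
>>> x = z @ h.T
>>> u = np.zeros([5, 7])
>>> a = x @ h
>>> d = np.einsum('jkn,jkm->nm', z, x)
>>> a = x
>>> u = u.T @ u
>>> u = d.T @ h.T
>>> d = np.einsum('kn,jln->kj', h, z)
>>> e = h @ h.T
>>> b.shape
(5,)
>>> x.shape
(11, 37, 5)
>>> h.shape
(5, 7)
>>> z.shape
(11, 37, 7)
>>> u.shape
(5, 5)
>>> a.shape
(11, 37, 5)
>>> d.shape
(5, 11)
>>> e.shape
(5, 5)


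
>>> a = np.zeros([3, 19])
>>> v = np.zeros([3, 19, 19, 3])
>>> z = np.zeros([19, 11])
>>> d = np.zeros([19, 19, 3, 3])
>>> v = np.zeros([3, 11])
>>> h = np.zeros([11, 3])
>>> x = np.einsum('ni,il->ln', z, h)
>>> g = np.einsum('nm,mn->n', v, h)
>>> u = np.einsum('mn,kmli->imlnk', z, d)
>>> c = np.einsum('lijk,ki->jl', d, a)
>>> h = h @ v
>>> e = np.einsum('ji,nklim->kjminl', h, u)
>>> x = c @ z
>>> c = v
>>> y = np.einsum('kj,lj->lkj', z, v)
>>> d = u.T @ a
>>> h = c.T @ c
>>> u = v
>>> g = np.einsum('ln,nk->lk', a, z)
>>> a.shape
(3, 19)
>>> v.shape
(3, 11)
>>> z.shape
(19, 11)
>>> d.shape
(19, 11, 3, 19, 19)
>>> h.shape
(11, 11)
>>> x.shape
(3, 11)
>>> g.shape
(3, 11)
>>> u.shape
(3, 11)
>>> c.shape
(3, 11)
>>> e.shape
(19, 11, 19, 11, 3, 3)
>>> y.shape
(3, 19, 11)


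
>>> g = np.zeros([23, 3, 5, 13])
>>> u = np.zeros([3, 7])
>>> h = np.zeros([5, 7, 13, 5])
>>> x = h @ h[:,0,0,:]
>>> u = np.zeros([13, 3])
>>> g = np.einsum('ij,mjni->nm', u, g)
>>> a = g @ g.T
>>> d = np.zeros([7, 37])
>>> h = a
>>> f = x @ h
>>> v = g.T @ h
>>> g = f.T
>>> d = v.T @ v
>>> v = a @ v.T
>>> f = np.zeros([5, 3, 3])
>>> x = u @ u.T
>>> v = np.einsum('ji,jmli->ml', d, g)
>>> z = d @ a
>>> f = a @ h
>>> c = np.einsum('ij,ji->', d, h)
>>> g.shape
(5, 13, 7, 5)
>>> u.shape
(13, 3)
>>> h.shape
(5, 5)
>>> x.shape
(13, 13)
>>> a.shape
(5, 5)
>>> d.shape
(5, 5)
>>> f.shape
(5, 5)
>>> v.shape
(13, 7)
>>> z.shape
(5, 5)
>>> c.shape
()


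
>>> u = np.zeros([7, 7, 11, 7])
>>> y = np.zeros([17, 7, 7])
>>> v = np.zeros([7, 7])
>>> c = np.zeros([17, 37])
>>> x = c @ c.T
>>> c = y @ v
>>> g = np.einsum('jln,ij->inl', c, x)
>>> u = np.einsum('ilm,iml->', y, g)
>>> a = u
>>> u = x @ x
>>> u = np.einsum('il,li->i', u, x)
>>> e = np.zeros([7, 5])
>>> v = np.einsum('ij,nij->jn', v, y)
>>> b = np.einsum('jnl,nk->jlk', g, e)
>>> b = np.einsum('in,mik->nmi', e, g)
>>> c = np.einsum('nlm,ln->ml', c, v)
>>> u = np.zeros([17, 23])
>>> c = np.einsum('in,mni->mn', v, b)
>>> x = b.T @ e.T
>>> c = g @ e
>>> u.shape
(17, 23)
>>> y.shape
(17, 7, 7)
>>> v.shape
(7, 17)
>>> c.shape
(17, 7, 5)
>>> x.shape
(7, 17, 7)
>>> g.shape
(17, 7, 7)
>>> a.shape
()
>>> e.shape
(7, 5)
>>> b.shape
(5, 17, 7)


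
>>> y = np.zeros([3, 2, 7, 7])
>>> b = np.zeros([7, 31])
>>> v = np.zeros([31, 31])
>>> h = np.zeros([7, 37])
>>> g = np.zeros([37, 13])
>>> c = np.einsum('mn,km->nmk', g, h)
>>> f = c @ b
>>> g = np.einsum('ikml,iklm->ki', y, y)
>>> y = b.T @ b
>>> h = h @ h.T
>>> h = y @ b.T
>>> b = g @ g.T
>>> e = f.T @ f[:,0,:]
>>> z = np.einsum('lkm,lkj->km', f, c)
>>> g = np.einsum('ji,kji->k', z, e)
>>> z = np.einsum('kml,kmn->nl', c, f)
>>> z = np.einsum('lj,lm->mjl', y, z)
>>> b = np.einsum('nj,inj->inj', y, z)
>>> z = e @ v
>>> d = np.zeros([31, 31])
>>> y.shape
(31, 31)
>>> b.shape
(7, 31, 31)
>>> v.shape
(31, 31)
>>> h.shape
(31, 7)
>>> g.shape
(31,)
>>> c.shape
(13, 37, 7)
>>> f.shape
(13, 37, 31)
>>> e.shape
(31, 37, 31)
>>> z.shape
(31, 37, 31)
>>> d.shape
(31, 31)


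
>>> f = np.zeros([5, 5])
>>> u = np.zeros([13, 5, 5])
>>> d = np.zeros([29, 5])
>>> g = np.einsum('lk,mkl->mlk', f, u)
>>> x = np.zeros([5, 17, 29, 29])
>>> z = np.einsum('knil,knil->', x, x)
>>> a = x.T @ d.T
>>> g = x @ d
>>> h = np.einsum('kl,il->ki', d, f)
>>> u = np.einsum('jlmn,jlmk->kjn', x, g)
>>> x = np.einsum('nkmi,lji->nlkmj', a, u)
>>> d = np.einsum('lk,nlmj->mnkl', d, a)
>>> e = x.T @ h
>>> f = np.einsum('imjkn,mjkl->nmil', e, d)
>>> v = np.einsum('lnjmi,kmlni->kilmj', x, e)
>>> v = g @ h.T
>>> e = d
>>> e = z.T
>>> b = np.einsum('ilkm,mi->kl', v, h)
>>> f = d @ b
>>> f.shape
(17, 29, 5, 17)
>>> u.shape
(5, 5, 29)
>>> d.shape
(17, 29, 5, 29)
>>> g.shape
(5, 17, 29, 5)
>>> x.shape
(29, 5, 29, 17, 5)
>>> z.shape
()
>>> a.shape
(29, 29, 17, 29)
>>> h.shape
(29, 5)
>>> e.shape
()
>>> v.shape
(5, 17, 29, 29)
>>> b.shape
(29, 17)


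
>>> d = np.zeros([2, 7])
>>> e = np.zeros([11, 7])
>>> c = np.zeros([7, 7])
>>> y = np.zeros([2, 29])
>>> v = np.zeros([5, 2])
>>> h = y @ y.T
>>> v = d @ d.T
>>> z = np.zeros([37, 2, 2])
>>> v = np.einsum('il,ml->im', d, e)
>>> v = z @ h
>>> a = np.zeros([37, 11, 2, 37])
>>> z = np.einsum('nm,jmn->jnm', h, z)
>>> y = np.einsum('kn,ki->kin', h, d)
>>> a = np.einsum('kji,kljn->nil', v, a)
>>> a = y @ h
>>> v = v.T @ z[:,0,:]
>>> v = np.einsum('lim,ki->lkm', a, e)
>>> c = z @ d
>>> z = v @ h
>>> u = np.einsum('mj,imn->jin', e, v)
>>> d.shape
(2, 7)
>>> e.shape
(11, 7)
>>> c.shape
(37, 2, 7)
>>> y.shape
(2, 7, 2)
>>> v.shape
(2, 11, 2)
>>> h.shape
(2, 2)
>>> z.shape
(2, 11, 2)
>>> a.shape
(2, 7, 2)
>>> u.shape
(7, 2, 2)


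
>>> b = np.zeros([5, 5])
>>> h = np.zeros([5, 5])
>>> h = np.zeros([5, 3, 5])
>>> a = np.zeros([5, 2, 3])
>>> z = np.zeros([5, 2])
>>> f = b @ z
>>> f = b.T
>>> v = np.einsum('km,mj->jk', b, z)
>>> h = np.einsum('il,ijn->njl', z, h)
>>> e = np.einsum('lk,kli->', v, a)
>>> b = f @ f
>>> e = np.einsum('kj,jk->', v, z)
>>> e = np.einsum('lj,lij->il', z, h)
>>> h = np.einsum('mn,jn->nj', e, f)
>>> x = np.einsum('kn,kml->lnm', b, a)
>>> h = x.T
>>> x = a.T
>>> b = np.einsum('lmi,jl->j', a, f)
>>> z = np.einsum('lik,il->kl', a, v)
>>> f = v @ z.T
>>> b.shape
(5,)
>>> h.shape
(2, 5, 3)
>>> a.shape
(5, 2, 3)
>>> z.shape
(3, 5)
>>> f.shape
(2, 3)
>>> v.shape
(2, 5)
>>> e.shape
(3, 5)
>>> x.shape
(3, 2, 5)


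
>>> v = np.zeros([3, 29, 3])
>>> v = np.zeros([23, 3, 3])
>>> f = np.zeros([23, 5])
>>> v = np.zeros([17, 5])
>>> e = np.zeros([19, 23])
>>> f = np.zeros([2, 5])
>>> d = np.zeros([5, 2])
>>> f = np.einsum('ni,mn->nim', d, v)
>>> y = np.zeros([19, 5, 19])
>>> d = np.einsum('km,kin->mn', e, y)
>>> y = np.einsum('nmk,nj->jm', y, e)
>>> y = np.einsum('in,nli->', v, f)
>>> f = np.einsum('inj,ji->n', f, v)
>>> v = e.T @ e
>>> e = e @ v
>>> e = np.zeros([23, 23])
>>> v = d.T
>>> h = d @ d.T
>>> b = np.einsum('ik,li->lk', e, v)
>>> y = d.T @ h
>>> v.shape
(19, 23)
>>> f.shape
(2,)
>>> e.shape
(23, 23)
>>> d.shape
(23, 19)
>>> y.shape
(19, 23)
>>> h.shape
(23, 23)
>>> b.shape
(19, 23)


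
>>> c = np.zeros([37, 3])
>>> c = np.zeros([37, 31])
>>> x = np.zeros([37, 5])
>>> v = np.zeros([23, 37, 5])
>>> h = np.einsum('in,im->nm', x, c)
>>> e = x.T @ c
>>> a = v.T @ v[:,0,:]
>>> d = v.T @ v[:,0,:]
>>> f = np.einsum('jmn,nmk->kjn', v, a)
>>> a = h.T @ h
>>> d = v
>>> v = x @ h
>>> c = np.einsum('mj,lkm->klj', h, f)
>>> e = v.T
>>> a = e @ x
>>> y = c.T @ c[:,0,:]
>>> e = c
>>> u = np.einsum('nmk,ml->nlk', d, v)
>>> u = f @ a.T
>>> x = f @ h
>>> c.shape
(23, 5, 31)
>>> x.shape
(5, 23, 31)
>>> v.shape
(37, 31)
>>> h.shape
(5, 31)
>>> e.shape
(23, 5, 31)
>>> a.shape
(31, 5)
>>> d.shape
(23, 37, 5)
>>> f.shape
(5, 23, 5)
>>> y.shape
(31, 5, 31)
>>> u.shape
(5, 23, 31)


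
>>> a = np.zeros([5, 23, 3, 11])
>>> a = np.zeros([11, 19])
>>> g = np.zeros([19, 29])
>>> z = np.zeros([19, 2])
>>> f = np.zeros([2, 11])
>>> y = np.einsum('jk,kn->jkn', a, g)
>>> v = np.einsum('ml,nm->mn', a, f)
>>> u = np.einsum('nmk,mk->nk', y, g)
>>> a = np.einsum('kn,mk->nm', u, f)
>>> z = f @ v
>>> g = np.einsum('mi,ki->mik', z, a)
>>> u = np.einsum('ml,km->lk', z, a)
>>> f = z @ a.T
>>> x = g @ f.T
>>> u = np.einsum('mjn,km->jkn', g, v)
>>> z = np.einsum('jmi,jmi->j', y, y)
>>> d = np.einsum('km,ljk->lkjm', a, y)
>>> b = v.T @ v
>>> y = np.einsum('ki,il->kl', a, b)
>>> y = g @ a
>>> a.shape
(29, 2)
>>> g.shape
(2, 2, 29)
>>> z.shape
(11,)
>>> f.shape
(2, 29)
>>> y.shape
(2, 2, 2)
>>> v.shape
(11, 2)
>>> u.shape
(2, 11, 29)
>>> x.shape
(2, 2, 2)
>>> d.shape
(11, 29, 19, 2)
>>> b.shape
(2, 2)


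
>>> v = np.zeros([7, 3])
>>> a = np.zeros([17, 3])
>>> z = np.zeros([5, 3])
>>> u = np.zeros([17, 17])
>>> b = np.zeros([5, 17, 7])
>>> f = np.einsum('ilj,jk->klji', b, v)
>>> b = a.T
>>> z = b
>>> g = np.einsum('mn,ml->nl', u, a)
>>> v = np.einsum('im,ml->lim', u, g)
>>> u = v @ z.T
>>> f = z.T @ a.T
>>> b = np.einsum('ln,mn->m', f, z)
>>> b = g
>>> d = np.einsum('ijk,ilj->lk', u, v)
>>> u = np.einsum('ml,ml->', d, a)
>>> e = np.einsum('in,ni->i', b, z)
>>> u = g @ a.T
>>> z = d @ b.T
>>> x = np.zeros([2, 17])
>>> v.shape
(3, 17, 17)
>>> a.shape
(17, 3)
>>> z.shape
(17, 17)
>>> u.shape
(17, 17)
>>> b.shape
(17, 3)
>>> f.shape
(17, 17)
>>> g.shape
(17, 3)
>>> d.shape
(17, 3)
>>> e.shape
(17,)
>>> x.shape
(2, 17)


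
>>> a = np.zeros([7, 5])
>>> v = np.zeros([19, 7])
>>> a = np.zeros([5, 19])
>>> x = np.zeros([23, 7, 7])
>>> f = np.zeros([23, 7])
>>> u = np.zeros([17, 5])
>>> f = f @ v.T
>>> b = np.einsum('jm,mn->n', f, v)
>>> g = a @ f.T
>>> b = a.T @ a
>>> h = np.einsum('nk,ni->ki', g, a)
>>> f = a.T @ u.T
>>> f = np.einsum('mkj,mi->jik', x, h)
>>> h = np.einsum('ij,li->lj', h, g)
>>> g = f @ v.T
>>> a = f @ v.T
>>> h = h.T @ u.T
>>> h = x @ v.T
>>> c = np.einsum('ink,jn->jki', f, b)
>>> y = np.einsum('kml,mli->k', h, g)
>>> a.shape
(7, 19, 19)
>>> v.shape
(19, 7)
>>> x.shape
(23, 7, 7)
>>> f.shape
(7, 19, 7)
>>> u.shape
(17, 5)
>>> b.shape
(19, 19)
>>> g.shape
(7, 19, 19)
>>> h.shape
(23, 7, 19)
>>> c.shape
(19, 7, 7)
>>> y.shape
(23,)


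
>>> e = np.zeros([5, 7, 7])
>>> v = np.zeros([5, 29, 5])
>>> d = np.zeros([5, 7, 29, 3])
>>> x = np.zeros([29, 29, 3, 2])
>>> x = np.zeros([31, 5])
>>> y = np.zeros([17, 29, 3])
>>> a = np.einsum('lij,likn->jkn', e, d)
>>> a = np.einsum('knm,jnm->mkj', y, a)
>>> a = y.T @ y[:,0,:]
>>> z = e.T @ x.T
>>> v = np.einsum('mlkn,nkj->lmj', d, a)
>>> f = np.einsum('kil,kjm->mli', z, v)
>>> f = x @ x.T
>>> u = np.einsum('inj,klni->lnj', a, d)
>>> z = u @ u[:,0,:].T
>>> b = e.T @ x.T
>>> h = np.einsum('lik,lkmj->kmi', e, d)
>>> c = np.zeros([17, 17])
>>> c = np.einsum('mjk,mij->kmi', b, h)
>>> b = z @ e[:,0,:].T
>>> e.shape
(5, 7, 7)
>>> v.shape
(7, 5, 3)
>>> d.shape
(5, 7, 29, 3)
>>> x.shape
(31, 5)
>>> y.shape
(17, 29, 3)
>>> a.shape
(3, 29, 3)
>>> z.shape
(7, 29, 7)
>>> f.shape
(31, 31)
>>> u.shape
(7, 29, 3)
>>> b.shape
(7, 29, 5)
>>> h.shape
(7, 29, 7)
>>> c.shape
(31, 7, 29)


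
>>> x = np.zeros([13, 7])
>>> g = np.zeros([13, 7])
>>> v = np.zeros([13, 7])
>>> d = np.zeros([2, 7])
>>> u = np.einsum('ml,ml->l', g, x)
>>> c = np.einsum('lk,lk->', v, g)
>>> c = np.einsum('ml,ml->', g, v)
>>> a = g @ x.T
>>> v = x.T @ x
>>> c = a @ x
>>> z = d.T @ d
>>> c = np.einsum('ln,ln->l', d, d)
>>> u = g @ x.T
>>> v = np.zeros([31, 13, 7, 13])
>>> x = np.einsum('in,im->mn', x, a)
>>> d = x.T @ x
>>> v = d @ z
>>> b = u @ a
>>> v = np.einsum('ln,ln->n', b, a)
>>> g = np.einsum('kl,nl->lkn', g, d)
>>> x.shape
(13, 7)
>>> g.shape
(7, 13, 7)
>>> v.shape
(13,)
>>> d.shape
(7, 7)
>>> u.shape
(13, 13)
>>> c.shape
(2,)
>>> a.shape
(13, 13)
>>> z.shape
(7, 7)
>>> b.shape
(13, 13)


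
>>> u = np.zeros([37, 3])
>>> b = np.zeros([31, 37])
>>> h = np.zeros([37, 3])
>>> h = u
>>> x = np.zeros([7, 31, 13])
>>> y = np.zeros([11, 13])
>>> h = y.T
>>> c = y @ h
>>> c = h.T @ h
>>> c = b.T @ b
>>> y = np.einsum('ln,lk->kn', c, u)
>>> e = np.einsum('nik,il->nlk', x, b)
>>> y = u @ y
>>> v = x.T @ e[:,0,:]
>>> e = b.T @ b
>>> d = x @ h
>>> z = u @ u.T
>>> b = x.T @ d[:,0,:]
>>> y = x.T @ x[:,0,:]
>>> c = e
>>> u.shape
(37, 3)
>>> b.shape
(13, 31, 11)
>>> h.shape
(13, 11)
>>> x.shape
(7, 31, 13)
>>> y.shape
(13, 31, 13)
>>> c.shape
(37, 37)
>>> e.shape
(37, 37)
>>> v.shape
(13, 31, 13)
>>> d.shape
(7, 31, 11)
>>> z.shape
(37, 37)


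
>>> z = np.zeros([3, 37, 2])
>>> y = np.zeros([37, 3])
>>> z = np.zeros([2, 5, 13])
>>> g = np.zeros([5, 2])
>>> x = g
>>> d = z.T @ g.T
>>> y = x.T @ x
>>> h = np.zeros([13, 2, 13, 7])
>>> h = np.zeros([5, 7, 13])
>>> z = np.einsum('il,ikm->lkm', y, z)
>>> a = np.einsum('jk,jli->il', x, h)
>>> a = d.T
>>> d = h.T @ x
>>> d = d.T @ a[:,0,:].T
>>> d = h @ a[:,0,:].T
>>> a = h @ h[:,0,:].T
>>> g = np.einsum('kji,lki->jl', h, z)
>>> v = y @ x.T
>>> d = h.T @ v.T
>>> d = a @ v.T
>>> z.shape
(2, 5, 13)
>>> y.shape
(2, 2)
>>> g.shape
(7, 2)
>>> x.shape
(5, 2)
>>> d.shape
(5, 7, 2)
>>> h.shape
(5, 7, 13)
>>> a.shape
(5, 7, 5)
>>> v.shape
(2, 5)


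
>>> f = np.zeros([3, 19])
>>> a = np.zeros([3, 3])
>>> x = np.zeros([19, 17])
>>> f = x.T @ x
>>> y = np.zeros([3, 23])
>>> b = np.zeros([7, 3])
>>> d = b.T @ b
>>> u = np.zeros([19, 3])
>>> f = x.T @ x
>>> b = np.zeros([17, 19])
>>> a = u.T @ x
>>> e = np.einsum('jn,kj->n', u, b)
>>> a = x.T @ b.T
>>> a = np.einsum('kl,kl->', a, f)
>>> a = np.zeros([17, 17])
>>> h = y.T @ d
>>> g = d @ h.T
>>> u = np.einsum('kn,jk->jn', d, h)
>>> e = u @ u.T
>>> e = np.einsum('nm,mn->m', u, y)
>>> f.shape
(17, 17)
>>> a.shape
(17, 17)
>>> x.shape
(19, 17)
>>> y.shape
(3, 23)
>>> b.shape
(17, 19)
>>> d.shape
(3, 3)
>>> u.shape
(23, 3)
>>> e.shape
(3,)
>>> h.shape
(23, 3)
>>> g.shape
(3, 23)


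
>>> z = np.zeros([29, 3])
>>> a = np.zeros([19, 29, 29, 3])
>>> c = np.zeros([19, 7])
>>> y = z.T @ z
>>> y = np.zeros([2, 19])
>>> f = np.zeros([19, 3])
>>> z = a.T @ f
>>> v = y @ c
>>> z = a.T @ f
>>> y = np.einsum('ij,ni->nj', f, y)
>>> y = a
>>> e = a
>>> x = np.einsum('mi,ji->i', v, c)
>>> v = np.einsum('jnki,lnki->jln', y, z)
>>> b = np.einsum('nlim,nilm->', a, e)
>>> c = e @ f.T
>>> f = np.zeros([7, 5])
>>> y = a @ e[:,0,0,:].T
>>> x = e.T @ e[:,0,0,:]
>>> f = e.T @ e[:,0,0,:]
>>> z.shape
(3, 29, 29, 3)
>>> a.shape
(19, 29, 29, 3)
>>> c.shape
(19, 29, 29, 19)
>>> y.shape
(19, 29, 29, 19)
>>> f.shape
(3, 29, 29, 3)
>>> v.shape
(19, 3, 29)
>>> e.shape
(19, 29, 29, 3)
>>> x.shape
(3, 29, 29, 3)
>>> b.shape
()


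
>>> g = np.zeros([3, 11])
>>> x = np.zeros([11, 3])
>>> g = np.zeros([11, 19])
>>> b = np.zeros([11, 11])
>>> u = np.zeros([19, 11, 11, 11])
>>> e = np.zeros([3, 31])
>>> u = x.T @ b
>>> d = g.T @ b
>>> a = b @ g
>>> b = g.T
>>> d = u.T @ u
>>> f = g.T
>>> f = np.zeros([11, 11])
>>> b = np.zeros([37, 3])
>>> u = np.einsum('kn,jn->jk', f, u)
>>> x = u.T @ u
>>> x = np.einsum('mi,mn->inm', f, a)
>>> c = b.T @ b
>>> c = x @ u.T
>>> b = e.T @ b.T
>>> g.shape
(11, 19)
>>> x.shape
(11, 19, 11)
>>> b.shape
(31, 37)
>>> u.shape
(3, 11)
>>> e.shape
(3, 31)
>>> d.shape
(11, 11)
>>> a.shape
(11, 19)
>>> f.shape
(11, 11)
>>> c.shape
(11, 19, 3)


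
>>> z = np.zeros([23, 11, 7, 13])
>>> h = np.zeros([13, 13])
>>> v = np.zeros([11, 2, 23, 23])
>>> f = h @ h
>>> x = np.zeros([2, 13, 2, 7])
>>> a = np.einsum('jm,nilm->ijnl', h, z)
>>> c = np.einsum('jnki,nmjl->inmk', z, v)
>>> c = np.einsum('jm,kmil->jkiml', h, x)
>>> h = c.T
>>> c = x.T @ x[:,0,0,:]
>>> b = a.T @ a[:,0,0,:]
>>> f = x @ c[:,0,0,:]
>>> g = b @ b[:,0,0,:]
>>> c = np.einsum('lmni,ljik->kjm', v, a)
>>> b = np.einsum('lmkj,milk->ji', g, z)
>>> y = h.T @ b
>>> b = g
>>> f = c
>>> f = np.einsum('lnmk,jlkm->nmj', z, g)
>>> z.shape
(23, 11, 7, 13)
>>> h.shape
(7, 13, 2, 2, 13)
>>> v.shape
(11, 2, 23, 23)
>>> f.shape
(11, 7, 7)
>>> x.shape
(2, 13, 2, 7)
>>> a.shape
(11, 13, 23, 7)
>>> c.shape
(7, 13, 2)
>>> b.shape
(7, 23, 13, 7)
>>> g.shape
(7, 23, 13, 7)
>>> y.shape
(13, 2, 2, 13, 11)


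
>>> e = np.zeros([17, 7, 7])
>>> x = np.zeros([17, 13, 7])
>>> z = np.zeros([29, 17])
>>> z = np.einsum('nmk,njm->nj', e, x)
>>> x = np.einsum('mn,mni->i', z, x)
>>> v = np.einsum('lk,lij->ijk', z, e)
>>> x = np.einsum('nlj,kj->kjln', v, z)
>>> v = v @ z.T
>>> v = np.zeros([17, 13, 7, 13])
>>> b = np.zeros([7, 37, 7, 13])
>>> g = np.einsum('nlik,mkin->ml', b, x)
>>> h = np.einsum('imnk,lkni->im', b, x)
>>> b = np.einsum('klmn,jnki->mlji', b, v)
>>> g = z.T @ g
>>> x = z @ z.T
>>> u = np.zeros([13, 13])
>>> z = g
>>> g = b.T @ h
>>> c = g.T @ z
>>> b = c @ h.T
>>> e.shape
(17, 7, 7)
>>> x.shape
(17, 17)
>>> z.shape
(13, 37)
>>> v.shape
(17, 13, 7, 13)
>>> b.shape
(37, 37, 17, 7)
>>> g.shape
(13, 17, 37, 37)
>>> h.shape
(7, 37)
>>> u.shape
(13, 13)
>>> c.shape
(37, 37, 17, 37)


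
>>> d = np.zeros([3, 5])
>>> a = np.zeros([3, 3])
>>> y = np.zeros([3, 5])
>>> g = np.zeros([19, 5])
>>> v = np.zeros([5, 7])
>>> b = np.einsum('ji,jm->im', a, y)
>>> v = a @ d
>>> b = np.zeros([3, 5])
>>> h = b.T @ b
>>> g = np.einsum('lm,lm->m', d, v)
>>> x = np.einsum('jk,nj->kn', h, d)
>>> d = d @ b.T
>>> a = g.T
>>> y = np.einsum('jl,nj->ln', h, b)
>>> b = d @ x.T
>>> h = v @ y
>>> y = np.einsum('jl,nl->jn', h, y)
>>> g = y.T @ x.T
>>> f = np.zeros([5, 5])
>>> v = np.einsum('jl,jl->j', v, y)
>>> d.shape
(3, 3)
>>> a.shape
(5,)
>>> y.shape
(3, 5)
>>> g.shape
(5, 5)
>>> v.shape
(3,)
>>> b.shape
(3, 5)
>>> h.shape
(3, 3)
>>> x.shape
(5, 3)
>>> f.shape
(5, 5)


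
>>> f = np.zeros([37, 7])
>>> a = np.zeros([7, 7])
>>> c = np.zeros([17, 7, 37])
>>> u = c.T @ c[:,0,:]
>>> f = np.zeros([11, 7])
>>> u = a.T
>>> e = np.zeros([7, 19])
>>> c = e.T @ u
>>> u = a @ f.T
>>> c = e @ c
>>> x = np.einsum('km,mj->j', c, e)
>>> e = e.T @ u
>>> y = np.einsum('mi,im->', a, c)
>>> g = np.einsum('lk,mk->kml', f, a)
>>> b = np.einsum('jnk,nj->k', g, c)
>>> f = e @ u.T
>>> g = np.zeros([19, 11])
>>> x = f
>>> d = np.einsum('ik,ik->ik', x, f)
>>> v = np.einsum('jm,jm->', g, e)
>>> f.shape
(19, 7)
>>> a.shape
(7, 7)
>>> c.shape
(7, 7)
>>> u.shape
(7, 11)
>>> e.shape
(19, 11)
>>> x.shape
(19, 7)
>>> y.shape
()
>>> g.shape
(19, 11)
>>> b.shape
(11,)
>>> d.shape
(19, 7)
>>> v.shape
()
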